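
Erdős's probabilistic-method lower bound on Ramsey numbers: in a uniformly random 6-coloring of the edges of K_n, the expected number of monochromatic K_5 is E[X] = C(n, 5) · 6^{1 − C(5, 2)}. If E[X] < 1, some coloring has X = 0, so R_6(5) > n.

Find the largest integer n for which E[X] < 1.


We need C(n, 5) · 6^{1 − 10} < 1, i.e. C(n, 5) < 6^{10 − 1} = 10077696.
Check values of n near the boundary:
  n = 66: C(66, 5) = 8936928; 8936928 < 10077696? YES
  n = 67: C(67, 5) = 9657648; 9657648 < 10077696? YES
  n = 68: C(68, 5) = 10424128; 10424128 < 10077696? NO
  n = 69: C(69, 5) = 11238513; 11238513 < 10077696? NO
The largest n with C(n, 5) < 10077696 is n = 67 (where E[X] = 67067/69984 ≈ 0.95832). Hence R_6(5) > 67, i.e. R_6(5) ≥ 68.

Largest n = 67; hence R_6(5) > 67.


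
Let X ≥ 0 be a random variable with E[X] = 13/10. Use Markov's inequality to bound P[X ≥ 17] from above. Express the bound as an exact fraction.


μ = E[X] = 13/10, a = 17.
Markov: P[X ≥ 17] ≤ μ/a = (13/10)/17 = 13/170.
Numerically: ≈ 0.076.
(Since a = 17 > μ = 1.300, the bound 13/170 is < 1 and informative.)

P[X ≥ 17] ≤ 13/170 ≈ 0.076.


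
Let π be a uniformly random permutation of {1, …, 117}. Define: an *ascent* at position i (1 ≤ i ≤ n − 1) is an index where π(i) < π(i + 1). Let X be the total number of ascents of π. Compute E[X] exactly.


Write X = Σ X_I over i = 1, …, 116, with X_I the indicator of one ascent.
There are 116 indicators.
For each fixed i, the pair (π(i), π(i+1)) is a uniformly random ordered pair of distinct values from {1, …, 117}; by symmetry P[π(i) < π(i+1)] = 1/2.
By linearity: E[X] = 116 · (1/2) = (117 − 1) · (1/2) = 58 ≈ 58.000000.

E[X] = 58 = 58.000000.


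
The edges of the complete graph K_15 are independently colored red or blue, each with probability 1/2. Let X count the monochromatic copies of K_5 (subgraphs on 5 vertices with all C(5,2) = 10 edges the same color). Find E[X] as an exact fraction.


Let X = Σ_S X_S over the C(15, 5) = 3003 subsets S of size 5, where X_S = 1 if the K_5 on S is monochromatic.
For a fixed S, the K_5 on S has C(5, 2) = 10 edges. P[all 10 edges red] = (1/2)^10, and likewise for blue, so P[monochromatic] = 2·(1/2)^10 = 2^{1 − 10} = 1/512.
By linearity of expectation: E[X] = C(15, 5) · 2^{1 − 10} = 3003 · 1/512 = 3003/512.
Numerically: E[X] ≈ 5.8652.

E[X] = C(15,5)·2^(1−C(5,2)) = 3003/512 ≈ 5.8652.


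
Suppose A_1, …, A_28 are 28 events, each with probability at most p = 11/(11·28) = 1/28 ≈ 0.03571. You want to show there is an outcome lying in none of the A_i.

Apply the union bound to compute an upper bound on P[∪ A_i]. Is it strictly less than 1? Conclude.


Union bound: P[∪_{i=1}^{28} A_i] ≤ Σ_i P[A_i] ≤ 28·p = 28·(1/28) = 1.
Numerically: 1 ≈ 1.00000.
Is 1 < 1? NO.
Since the bound 1 is ≥ 1, the union bound is uninformative here; it does NOT by itself certify existence.

28·p = 1 ≈ 1.00000; existence NOT certified by the union bound.


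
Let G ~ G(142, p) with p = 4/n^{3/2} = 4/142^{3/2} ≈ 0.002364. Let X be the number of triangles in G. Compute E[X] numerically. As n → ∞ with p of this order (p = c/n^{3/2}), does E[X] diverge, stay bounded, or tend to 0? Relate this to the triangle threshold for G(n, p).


Number of potential triangles: C(142, 3) = 467180.
Each occurs with probability p³ ≈ (0.002364)³ ≈ 1.320938e-08.
By linearity: E[X] = C(142, 3)·p³ ≈ 467180 · 1.320938e-08 ≈ 0.0062.
Since α = 3/2 > 1, p = c/n^{3/2} = o(1/n) is below the triangle threshold p ~ 1/n. Asymptotically E[X] ~ (c³/6)·n^{3(1−α)} = (4³/6)·n^{-1.5} → 0, so by Markov's inequality G has no triangles w.h.p.

E[X] ≈ 0.0062; in regime p = Θ(1/n^{3/2}) E[X] tends to 0 (below the triangle threshold p ~ 1/n).


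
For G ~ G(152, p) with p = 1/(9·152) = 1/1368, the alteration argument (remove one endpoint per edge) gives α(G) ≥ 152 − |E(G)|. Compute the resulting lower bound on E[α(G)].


E[|E(G)|] = C(152, 2)·p = 11476 · (1/1368) = 151/18.
E[α(G)] ≥ n − E[|E(G)|] = 152 − 151/18 = 2585/18.
Numerically: ≈ 143.611.
(This is only a lower bound; the true E[α(G)] may be larger.)

E[α(G)] ≥ 2585/18 ≈ 143.611.


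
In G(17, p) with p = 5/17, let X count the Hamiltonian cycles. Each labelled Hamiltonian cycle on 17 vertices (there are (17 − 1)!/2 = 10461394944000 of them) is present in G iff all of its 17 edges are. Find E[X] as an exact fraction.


K_17 has (17 − 1)!/2 = 10461394944000 labelled Hamiltonian cycles.
For each such Hamiltonian cycle H, let X_H = 1 if all 17 edges of H are present in G. Then P[X_H = 1] = p^{17} = (5/17)^{17} = 762939453125/827240261886336764177.
Summing the indicators: E[X] = Σ_H E[X_H] = 10461394944000 · p^{17} = 10461394944000 · 762939453125/827240261886336764177 = 7981410937500000000000000/827240261886336764177.
Numerically: E[X] ≈ 9648.

E[X] = 10461394944000 · (5/17)^{17} = 7981410937500000000000000/827240261886336764177 ≈ 9648.


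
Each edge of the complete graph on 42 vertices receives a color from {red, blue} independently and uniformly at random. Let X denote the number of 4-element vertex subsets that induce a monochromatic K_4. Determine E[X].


Let X = Σ_S X_S over the C(42, 4) = 111930 subsets S of size 4, where X_S = 1 if the K_4 on S is monochromatic.
For a fixed S, the K_4 on S has C(4, 2) = 6 edges. P[all 6 edges red] = (1/2)^6, and likewise for blue, so P[monochromatic] = 2·(1/2)^6 = 2^{1 − 6} = 1/32.
Summing: E[X] = C(42, 4) · 2^{1 − 6} = 111930 · 1/32 = 55965/16.
Numerically: E[X] ≈ 3497.812.

E[X] = C(42,4)·2^(1−C(4,2)) = 55965/16 ≈ 3497.812.


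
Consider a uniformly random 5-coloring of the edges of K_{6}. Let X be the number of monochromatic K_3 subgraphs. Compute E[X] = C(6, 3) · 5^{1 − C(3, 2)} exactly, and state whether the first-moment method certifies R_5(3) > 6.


E[X] = C(6, 3) · 5^{1 − 3} = 20 · 5^{−2} = 20/25.
As a reduced fraction: E[X] = 4/5 ≈ 0.800000.
Is E[X] < 1? YES.
Since E[X] < 1, there exists a 5-coloring of K_{6} with no monochromatic K_3; hence R_5(3) > 6.

E[X] = 4/5 ≈ 0.800000; E[X] < 1, so R_5(3) > 6.


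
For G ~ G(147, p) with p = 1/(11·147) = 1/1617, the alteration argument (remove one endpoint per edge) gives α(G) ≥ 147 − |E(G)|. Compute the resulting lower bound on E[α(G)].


E[|E(G)|] = C(147, 2)·p = 10731 · (1/1617) = 73/11.
E[α(G)] ≥ n − E[|E(G)|] = 147 − 73/11 = 1544/11.
Numerically: ≈ 140.36364.
(This is only a lower bound; the true E[α(G)] may be larger.)

E[α(G)] ≥ 1544/11 ≈ 140.36364.


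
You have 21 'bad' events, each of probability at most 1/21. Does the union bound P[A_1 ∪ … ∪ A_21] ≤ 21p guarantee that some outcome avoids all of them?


Union bound: P[∪_{i=1}^{21} A_i] ≤ Σ_i P[A_i] ≤ 21·p = 21·(1/21) = 1.
Numerically: 1 ≈ 1.000000.
Is 1 < 1? NO.
Since the bound 1 is ≥ 1, the union bound is uninformative here; it does NOT by itself certify existence.

21·p = 1 ≈ 1.000000; existence NOT certified by the union bound.


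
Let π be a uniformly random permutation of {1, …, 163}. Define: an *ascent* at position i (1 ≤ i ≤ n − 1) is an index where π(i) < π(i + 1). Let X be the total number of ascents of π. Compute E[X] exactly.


Write X = Σ X_I over i = 1, …, 162, with X_I the indicator of one ascent.
There are 162 indicators.
For each fixed i, the pair (π(i), π(i+1)) is a uniformly random ordered pair of distinct values from {1, …, 163}; by symmetry P[π(i) < π(i+1)] = 1/2.
By linearity: E[X] = 162 · (1/2) = (163 − 1) · (1/2) = 81 ≈ 81.0000.

E[X] = 81 = 81.0000.


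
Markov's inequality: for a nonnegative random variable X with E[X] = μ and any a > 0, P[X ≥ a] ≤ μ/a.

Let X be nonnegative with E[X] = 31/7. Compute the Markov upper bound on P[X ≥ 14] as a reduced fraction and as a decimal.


μ = E[X] = 31/7, a = 14.
Markov: P[X ≥ 14] ≤ μ/a = (31/7)/14 = 31/98.
Numerically: ≈ 0.3163.
(Since a = 14 > μ = 4.4286, the bound 31/98 is < 1 and informative.)

P[X ≥ 14] ≤ 31/98 ≈ 0.3163.


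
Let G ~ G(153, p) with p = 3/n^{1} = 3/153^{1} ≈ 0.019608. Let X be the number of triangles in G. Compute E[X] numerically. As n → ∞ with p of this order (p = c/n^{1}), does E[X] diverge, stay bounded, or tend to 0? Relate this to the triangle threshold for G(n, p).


Number of potential triangles: C(153, 3) = 585276.
Each occurs with probability p³ ≈ (0.019608)³ ≈ 7.5385787e-06.
By linearity: E[X] = C(153, 3)·p³ ≈ 585276 · 7.5385787e-06 ≈ 4.41215.
Here α = 1, so p = 3/n is exactly at the triangle threshold p ~ 1/n. Asymptotically E[X] → c³/6 = 3³/6 = 9/2 ≈ 4.50000, a bounded constant. In this regime the triangle count is asymptotically Poisson(c³/6).

E[X] ≈ 4.41215; in regime p = Θ(1/n^{1}) E[X] stays bounded (at the triangle threshold p ~ 1/n).


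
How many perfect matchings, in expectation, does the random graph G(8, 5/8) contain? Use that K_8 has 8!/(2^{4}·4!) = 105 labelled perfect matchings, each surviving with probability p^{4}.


K_8 has 8!/(2^{4}·4!) = 105 labelled perfect matchings.
For each such perfect matching H, let X_H = 1 if all 4 edges of H are present in G. Then P[X_H = 1] = p^{4} = (5/8)^{4} = 625/4096.
Summing the indicators: E[X] = Σ_H E[X_H] = 105 · p^{4} = 105 · 625/4096 = 65625/4096.
Numerically: E[X] ≈ 16.

E[X] = 105 · (5/8)^{4} = 65625/4096 ≈ 16.


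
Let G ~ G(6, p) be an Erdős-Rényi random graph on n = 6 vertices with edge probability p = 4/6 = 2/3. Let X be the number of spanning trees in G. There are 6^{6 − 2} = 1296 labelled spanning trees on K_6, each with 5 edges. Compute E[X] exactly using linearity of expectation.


K_6 has 6^{6 − 2} = 1296 labelled spanning trees.
For each such spanning tree H, let X_H = 1 if all 5 edges of H are present in G. Then P[X_H = 1] = p^{5} = (2/3)^{5} = 32/243.
Summing the indicators: E[X] = Σ_H E[X_H] = 1296 · p^{5} = 1296 · 32/243 = 512/3.
Numerically: E[X] ≈ 170.667.

E[X] = 1296 · (2/3)^{5} = 512/3 ≈ 170.667.


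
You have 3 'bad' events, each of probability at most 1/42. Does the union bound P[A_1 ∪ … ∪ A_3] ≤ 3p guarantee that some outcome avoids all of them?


Union bound: P[∪_{i=1}^{3} A_i] ≤ Σ_i P[A_i] ≤ 3·p = 3·(1/42) = 1/14.
Numerically: 1/14 ≈ 0.0714.
Is 1/14 < 1? YES.
Since P[∪ A_i] ≤ 1/14 < 1, the complement has P[∩ A_i^c] ≥ 1 − 1/14 = 13/14 > 0, so some outcome avoids every A_i.

3·p = 1/14 ≈ 0.0714; existence CERTIFIED by the union bound.


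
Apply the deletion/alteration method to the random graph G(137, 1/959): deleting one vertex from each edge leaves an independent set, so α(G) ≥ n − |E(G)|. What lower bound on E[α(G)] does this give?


E[|E(G)|] = C(137, 2)·p = 9316 · (1/959) = 68/7.
E[α(G)] ≥ n − E[|E(G)|] = 137 − 68/7 = 891/7.
Numerically: ≈ 127.286.
(This is only a lower bound; the true E[α(G)] may be larger.)

E[α(G)] ≥ 891/7 ≈ 127.286.


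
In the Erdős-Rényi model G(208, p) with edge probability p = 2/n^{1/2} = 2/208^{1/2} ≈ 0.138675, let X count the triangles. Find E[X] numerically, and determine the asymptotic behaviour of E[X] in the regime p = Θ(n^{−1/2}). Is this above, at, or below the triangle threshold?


Number of potential triangles: C(208, 3) = 1478256.
Each occurs with probability p³ ≈ (0.138675)³ ≈ 2.66682787e-03.
By linearity: E[X] = C(208, 3)·p³ ≈ 1478256 · 2.66682787e-03 ≈ 3942.254295.
Since α = 1/2 < 1, p = c/n^{1/2} ≫ 1/n is above the triangle threshold p ~ 1/n. Asymptotically E[X] ~ (c³/6)·n^{3(1−α)} = (2³/6)·n^{1.5} → ∞; triangles are abundant w.h.p.

E[X] ≈ 3942.254295; in regime p = Θ(1/n^{1/2}) E[X] diverges (above the triangle threshold p ~ 1/n).


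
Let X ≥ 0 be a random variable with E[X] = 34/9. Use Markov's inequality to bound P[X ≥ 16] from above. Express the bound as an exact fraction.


μ = E[X] = 34/9, a = 16.
Markov: P[X ≥ 16] ≤ μ/a = (34/9)/16 = 17/72.
Numerically: ≈ 0.2361.
(Since a = 16 > μ = 3.7778, the bound 17/72 is < 1 and informative.)

P[X ≥ 16] ≤ 17/72 ≈ 0.2361.


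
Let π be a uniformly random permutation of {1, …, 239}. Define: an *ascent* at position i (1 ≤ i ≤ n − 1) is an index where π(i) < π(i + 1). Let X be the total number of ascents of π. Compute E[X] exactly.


Write X = Σ X_I over i = 1, …, 238, with X_I the indicator of one ascent.
There are 238 indicators.
For each fixed i, the pair (π(i), π(i+1)) is a uniformly random ordered pair of distinct values from {1, …, 239}; by symmetry P[π(i) < π(i+1)] = 1/2.
By linearity: E[X] = 238 · (1/2) = (239 − 1) · (1/2) = 119 ≈ 119.0000.

E[X] = 119 = 119.0000.


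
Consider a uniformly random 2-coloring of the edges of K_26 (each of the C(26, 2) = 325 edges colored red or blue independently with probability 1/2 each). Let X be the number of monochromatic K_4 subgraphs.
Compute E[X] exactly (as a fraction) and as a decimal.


Let X = Σ_S X_S over the C(26, 4) = 14950 subsets S of size 4, where X_S = 1 if the K_4 on S is monochromatic.
For a fixed S, the K_4 on S has C(4, 2) = 6 edges. P[all 6 edges red] = (1/2)^6, and likewise for blue, so P[monochromatic] = 2·(1/2)^6 = 2^{1 − 6} = 1/32.
Summing: E[X] = C(26, 4) · 2^{1 − 6} = 14950 · 1/32 = 7475/16.
Numerically: E[X] ≈ 467.188.

E[X] = C(26,4)·2^(1−C(4,2)) = 7475/16 ≈ 467.188.


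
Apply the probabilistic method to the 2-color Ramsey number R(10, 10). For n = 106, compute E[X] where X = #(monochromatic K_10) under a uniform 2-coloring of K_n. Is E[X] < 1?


E[X] = C(106, 10) · 2^{1 − 45} = 31853506369685 · 2^{−44} = 31853506369685/17592186044416.
As a reduced fraction: E[X] = 31853506369685/17592186044416 ≈ 1.81066.
Is E[X] < 1? NO.
Since E[X] ≥ 1, the first-moment bound is inconclusive at n = 106; it does NOT by itself certify R(10, 10) > 106.

E[X] = 31853506369685/17592186044416 ≈ 1.81066; E[X] ≥ 1; first-moment method inconclusive here.


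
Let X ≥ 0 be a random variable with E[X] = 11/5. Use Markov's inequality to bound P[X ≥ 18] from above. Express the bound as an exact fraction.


μ = E[X] = 11/5, a = 18.
Markov: P[X ≥ 18] ≤ μ/a = (11/5)/18 = 11/90.
Numerically: ≈ 0.122222.
(Since a = 18 > μ = 2.200000, the bound 11/90 is < 1 and informative.)

P[X ≥ 18] ≤ 11/90 ≈ 0.122222.


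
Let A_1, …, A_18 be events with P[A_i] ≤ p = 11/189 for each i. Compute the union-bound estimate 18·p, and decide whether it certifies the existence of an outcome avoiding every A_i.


Union bound: P[∪_{i=1}^{18} A_i] ≤ Σ_i P[A_i] ≤ 18·p = 18·(11/189) = 22/21.
Numerically: 22/21 ≈ 1.047619.
Is 22/21 < 1? NO.
Since the bound 22/21 is ≥ 1, the union bound is uninformative here; it does NOT by itself certify existence.

18·p = 22/21 ≈ 1.047619; existence NOT certified by the union bound.


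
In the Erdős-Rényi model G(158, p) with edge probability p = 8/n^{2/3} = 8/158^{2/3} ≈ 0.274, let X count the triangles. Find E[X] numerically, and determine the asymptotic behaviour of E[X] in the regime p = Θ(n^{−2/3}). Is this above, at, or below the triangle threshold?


Number of potential triangles: C(158, 3) = 644956.
Each occurs with probability p³ ≈ (0.274)³ ≈ 2.05095e-02.
By linearity: E[X] = C(158, 3)·p³ ≈ 644956 · 2.05095e-02 ≈ 13227.747.
Since α = 2/3 < 1, p = c/n^{2/3} ≫ 1/n is above the triangle threshold p ~ 1/n. Asymptotically E[X] ~ (c³/6)·n^{3(1−α)} = (8³/6)·n^{1} → ∞; triangles are abundant w.h.p.

E[X] ≈ 13227.747; in regime p = Θ(1/n^{2/3}) E[X] diverges (above the triangle threshold p ~ 1/n).


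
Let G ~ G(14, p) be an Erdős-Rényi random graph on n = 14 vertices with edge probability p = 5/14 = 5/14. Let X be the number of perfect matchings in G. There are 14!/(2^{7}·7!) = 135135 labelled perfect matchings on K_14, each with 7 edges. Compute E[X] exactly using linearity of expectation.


K_14 has 14!/(2^{7}·7!) = 135135 labelled perfect matchings.
For each such perfect matching H, let X_H = 1 if all 7 edges of H are present in G. Then P[X_H = 1] = p^{7} = (5/14)^{7} = 78125/105413504.
By linearity: E[X] = Σ_H E[X_H] = 135135 · p^{7} = 135135 · 78125/105413504 = 1508203125/15059072.
Numerically: E[X] ≈ 100.152.

E[X] = 135135 · (5/14)^{7} = 1508203125/15059072 ≈ 100.152.


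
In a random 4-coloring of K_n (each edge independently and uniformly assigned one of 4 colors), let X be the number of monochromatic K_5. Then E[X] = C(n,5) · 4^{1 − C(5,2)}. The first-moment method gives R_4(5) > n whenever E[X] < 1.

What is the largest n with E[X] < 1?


We need C(n, 5) · 4^{1 − 10} < 1, i.e. C(n, 5) < 4^{10 − 1} = 262144.
Check values of n near the boundary:
  n = 28: C(28, 5) = 98280; 98280 < 262144? YES
  n = 29: C(29, 5) = 118755; 118755 < 262144? YES
  n = 30: C(30, 5) = 142506; 142506 < 262144? YES
  n = 31: C(31, 5) = 169911; 169911 < 262144? YES
  n = 32: C(32, 5) = 201376; 201376 < 262144? YES
  n = 33: C(33, 5) = 237336; 237336 < 262144? YES
  n = 34: C(34, 5) = 278256; 278256 < 262144? NO
The largest n with C(n, 5) < 262144 is n = 33 (where E[X] = 29667/32768 ≈ 0.905365). Hence R_4(5) > 33, i.e. R_4(5) ≥ 34.

Largest n = 33; hence R_4(5) > 33.


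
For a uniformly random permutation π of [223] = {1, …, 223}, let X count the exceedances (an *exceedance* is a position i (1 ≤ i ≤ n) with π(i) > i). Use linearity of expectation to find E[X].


Write X = Σ_{i=1}^{223} X_i, where X_i = 1_{π(i) > i}.
For each fixed i, π(i) is uniform over {1, …, 223} (marginal of a uniform permutation), so P[π(i) > i] = (n − i)/n. Summing: Σ_{i=1}^{223} (n − i)/n = (0 + 1 + … + 222)/223 = 223(223 − 1)/(2·223) = (223 − 1)/2.
Hence E[X] = Σ_{i=1}^{223} (223 − i)/223 = 111 ≈ 111.0000.

E[X] = 111 = 111.0000.


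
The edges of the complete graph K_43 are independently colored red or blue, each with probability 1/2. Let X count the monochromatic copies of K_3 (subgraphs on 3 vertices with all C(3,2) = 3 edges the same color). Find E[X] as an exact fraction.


Let X = Σ_S X_S over the C(43, 3) = 12341 subsets S of size 3, where X_S = 1 if the K_3 on S is monochromatic.
For a fixed S, the K_3 on S has C(3, 2) = 3 edges. P[all 3 edges red] = (1/2)^3, and likewise for blue, so P[monochromatic] = 2·(1/2)^3 = 2^{1 − 3} = 1/4.
By linearity of expectation: E[X] = C(43, 3) · 2^{1 − 3} = 12341 · 1/4 = 12341/4.
Numerically: E[X] ≈ 3085.2500.

E[X] = C(43,3)·2^(1−C(3,2)) = 12341/4 ≈ 3085.2500.


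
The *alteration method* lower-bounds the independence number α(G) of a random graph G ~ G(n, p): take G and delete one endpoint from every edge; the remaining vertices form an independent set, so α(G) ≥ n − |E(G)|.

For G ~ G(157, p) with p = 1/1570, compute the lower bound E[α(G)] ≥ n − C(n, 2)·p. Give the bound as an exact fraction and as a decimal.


E[|E(G)|] = C(157, 2)·p = 12246 · (1/1570) = 39/5.
E[α(G)] ≥ n − E[|E(G)|] = 157 − 39/5 = 746/5.
Numerically: ≈ 149.2000.
(This is only a lower bound; the true E[α(G)] may be larger.)

E[α(G)] ≥ 746/5 ≈ 149.2000.


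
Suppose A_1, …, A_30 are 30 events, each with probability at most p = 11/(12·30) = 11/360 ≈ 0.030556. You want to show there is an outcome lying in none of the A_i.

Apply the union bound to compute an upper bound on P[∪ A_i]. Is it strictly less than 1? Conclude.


Union bound: P[∪_{i=1}^{30} A_i] ≤ Σ_i P[A_i] ≤ 30·p = 30·(11/360) = 11/12.
Numerically: 11/12 ≈ 0.916667.
Is 11/12 < 1? YES.
Since P[∪ A_i] ≤ 11/12 < 1, the complement has P[∩ A_i^c] ≥ 1 − 11/12 = 1/12 > 0, so some outcome avoids every A_i.

30·p = 11/12 ≈ 0.916667; existence CERTIFIED by the union bound.


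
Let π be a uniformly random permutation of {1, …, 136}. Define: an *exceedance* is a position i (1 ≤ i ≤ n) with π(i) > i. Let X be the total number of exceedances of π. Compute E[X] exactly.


Write X = Σ_{i=1}^{136} X_i, where X_i = 1_{π(i) > i}.
For each fixed i, π(i) is uniform over {1, …, 136} (marginal of a uniform permutation), so P[π(i) > i] = (n − i)/n. Summing: Σ_{i=1}^{136} (n − i)/n = (0 + 1 + … + 135)/136 = 136(136 − 1)/(2·136) = (136 − 1)/2.
Hence E[X] = Σ_{i=1}^{136} (136 − i)/136 = 135/2 ≈ 67.500.

E[X] = 135/2 = 67.500.


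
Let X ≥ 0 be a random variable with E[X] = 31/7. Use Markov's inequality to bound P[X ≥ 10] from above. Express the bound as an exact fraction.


μ = E[X] = 31/7, a = 10.
Markov: P[X ≥ 10] ≤ μ/a = (31/7)/10 = 31/70.
Numerically: ≈ 0.44286.
(Since a = 10 > μ = 4.42857, the bound 31/70 is < 1 and informative.)

P[X ≥ 10] ≤ 31/70 ≈ 0.44286.


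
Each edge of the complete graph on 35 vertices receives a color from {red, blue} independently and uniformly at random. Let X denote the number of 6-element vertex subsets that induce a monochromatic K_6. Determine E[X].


Let X = Σ_S X_S over the C(35, 6) = 1623160 subsets S of size 6, where X_S = 1 if the K_6 on S is monochromatic.
For a fixed S, the K_6 on S has C(6, 2) = 15 edges. P[all 15 edges red] = (1/2)^15, and likewise for blue, so P[monochromatic] = 2·(1/2)^15 = 2^{1 − 15} = 1/16384.
By linearity: E[X] = C(35, 6) · 2^{1 − 15} = 1623160 · 1/16384 = 202895/2048.
Numerically: E[X] ≈ 99.0698.

E[X] = C(35,6)·2^(1−C(6,2)) = 202895/2048 ≈ 99.0698.


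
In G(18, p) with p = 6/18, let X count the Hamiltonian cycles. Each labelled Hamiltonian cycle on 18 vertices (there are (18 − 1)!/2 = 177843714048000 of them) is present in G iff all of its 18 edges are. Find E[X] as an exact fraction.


K_18 has (18 − 1)!/2 = 177843714048000 labelled Hamiltonian cycles.
For each such Hamiltonian cycle H, let X_H = 1 if all 18 edges of H are present in G. Then P[X_H = 1] = p^{18} = (1/3)^{18} = 1/387420489.
By linearity of expectation: E[X] = Σ_H E[X_H] = 177843714048000 · p^{18} = 177843714048000 · 1/387420489 = 243955712000/531441.
Numerically: E[X] ≈ 459046.

E[X] = 177843714048000 · (1/3)^{18} = 243955712000/531441 ≈ 459046.


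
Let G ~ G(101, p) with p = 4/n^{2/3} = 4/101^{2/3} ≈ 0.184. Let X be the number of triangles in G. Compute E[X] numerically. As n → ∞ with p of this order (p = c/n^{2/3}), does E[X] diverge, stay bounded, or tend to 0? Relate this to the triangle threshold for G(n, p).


Number of potential triangles: C(101, 3) = 166650.
Each occurs with probability p³ ≈ (0.184)³ ≈ 6.27389e-03.
By linearity: E[X] = C(101, 3)·p³ ≈ 166650 · 6.27389e-03 ≈ 1045.545.
Since α = 2/3 < 1, p = c/n^{2/3} ≫ 1/n is above the triangle threshold p ~ 1/n. Asymptotically E[X] ~ (c³/6)·n^{3(1−α)} = (4³/6)·n^{1} → ∞; triangles are abundant w.h.p.

E[X] ≈ 1045.545; in regime p = Θ(1/n^{2/3}) E[X] diverges (above the triangle threshold p ~ 1/n).


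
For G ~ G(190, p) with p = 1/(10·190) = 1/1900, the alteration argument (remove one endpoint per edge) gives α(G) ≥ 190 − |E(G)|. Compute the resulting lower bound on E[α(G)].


E[|E(G)|] = C(190, 2)·p = 17955 · (1/1900) = 189/20.
E[α(G)] ≥ n − E[|E(G)|] = 190 − 189/20 = 3611/20.
Numerically: ≈ 180.5500.
(This is only a lower bound; the true E[α(G)] may be larger.)

E[α(G)] ≥ 3611/20 ≈ 180.5500.


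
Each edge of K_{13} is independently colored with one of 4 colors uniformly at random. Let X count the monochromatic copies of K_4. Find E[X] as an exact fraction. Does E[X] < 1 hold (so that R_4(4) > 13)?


E[X] = C(13, 4) · 4^{1 − 6} = 715 · 4^{−5} = 715/1024.
As a reduced fraction: E[X] = 715/1024 ≈ 0.698242.
Is E[X] < 1? YES.
Since E[X] < 1, there exists a 4-coloring of K_{13} with no monochromatic K_4; hence R_4(4) > 13.

E[X] = 715/1024 ≈ 0.698242; E[X] < 1, so R_4(4) > 13.


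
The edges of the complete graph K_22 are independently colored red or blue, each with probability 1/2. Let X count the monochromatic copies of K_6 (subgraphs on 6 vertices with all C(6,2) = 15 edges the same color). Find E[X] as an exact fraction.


Let X = Σ_S X_S over the C(22, 6) = 74613 subsets S of size 6, where X_S = 1 if the K_6 on S is monochromatic.
For a fixed S, the K_6 on S has C(6, 2) = 15 edges. P[all 15 edges red] = (1/2)^15, and likewise for blue, so P[monochromatic] = 2·(1/2)^15 = 2^{1 − 15} = 1/16384.
Summing: E[X] = C(22, 6) · 2^{1 − 15} = 74613 · 1/16384 = 74613/16384.
Numerically: E[X] ≈ 4.55402.

E[X] = C(22,6)·2^(1−C(6,2)) = 74613/16384 ≈ 4.55402.


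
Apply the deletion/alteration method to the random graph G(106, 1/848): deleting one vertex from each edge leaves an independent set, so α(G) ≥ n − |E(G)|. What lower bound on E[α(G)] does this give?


E[|E(G)|] = C(106, 2)·p = 5565 · (1/848) = 105/16.
E[α(G)] ≥ n − E[|E(G)|] = 106 − 105/16 = 1591/16.
Numerically: ≈ 99.4375.
(This is only a lower bound; the true E[α(G)] may be larger.)

E[α(G)] ≥ 1591/16 ≈ 99.4375.


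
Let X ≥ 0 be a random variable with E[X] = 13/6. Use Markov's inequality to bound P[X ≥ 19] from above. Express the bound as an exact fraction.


μ = E[X] = 13/6, a = 19.
Markov: P[X ≥ 19] ≤ μ/a = (13/6)/19 = 13/114.
Numerically: ≈ 0.1140.
(Since a = 19 > μ = 2.1667, the bound 13/114 is < 1 and informative.)

P[X ≥ 19] ≤ 13/114 ≈ 0.1140.


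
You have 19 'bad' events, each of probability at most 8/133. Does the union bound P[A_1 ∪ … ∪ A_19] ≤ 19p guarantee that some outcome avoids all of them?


Union bound: P[∪_{i=1}^{19} A_i] ≤ Σ_i P[A_i] ≤ 19·p = 19·(8/133) = 8/7.
Numerically: 8/7 ≈ 1.1428571.
Is 8/7 < 1? NO.
Since the bound 8/7 is ≥ 1, the union bound is uninformative here; it does NOT by itself certify existence.

19·p = 8/7 ≈ 1.1428571; existence NOT certified by the union bound.


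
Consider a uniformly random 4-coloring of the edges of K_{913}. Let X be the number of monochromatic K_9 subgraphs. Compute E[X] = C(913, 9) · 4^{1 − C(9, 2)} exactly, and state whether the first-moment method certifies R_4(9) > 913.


E[X] = C(913, 9) · 4^{1 − 36} = 1167605542753639808390 · 4^{−35} = 1167605542753639808390/1180591620717411303424.
As a reduced fraction: E[X] = 583802771376819904195/590295810358705651712 ≈ 0.989000.
Is E[X] < 1? YES.
Since E[X] < 1, there exists a 4-coloring of K_{913} with no monochromatic K_9; hence R_4(9) > 913.

E[X] = 583802771376819904195/590295810358705651712 ≈ 0.989000; E[X] < 1, so R_4(9) > 913.


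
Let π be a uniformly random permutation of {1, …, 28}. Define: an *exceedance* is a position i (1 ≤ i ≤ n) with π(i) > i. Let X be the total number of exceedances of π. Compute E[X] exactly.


Write X = Σ_{i=1}^{28} X_i, where X_i = 1_{π(i) > i}.
For each fixed i, π(i) is uniform over {1, …, 28} (marginal of a uniform permutation), so P[π(i) > i] = (n − i)/n. Summing: Σ_{i=1}^{28} (n − i)/n = (0 + 1 + … + 27)/28 = 28(28 − 1)/(2·28) = (28 − 1)/2.
Hence E[X] = Σ_{i=1}^{28} (28 − i)/28 = 27/2 ≈ 13.50000.

E[X] = 27/2 = 13.50000.


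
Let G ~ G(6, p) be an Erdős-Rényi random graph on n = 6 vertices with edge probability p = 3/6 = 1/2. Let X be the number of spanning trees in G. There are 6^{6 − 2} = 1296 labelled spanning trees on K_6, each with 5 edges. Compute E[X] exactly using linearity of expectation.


K_6 has 6^{6 − 2} = 1296 labelled spanning trees.
For each such spanning tree H, let X_H = 1 if all 5 edges of H are present in G. Then P[X_H = 1] = p^{5} = (1/2)^{5} = 1/32.
By linearity of expectation: E[X] = Σ_H E[X_H] = 1296 · p^{5} = 1296 · 1/32 = 81/2.
Numerically: E[X] ≈ 40.5.

E[X] = 1296 · (1/2)^{5} = 81/2 ≈ 40.5.


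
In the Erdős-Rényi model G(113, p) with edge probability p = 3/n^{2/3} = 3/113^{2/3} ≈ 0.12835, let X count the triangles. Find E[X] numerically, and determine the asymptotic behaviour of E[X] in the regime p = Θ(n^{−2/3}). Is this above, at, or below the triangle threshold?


Number of potential triangles: C(113, 3) = 234136.
Each occurs with probability p³ ≈ (0.12835)³ ≈ 2.1144960e-03.
By linearity: E[X] = C(113, 3)·p³ ≈ 234136 · 2.1144960e-03 ≈ 495.07965.
Since α = 2/3 < 1, p = c/n^{2/3} ≫ 1/n is above the triangle threshold p ~ 1/n. Asymptotically E[X] ~ (c³/6)·n^{3(1−α)} = (3³/6)·n^{1} → ∞; triangles are abundant w.h.p.

E[X] ≈ 495.07965; in regime p = Θ(1/n^{2/3}) E[X] diverges (above the triangle threshold p ~ 1/n).


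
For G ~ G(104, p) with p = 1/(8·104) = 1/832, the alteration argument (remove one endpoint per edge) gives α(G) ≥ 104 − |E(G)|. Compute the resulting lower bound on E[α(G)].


E[|E(G)|] = C(104, 2)·p = 5356 · (1/832) = 103/16.
E[α(G)] ≥ n − E[|E(G)|] = 104 − 103/16 = 1561/16.
Numerically: ≈ 97.562.
(This is only a lower bound; the true E[α(G)] may be larger.)

E[α(G)] ≥ 1561/16 ≈ 97.562.


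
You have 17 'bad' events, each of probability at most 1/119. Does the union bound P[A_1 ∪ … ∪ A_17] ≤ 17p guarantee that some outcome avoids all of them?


Union bound: P[∪_{i=1}^{17} A_i] ≤ Σ_i P[A_i] ≤ 17·p = 17·(1/119) = 1/7.
Numerically: 1/7 ≈ 0.14286.
Is 1/7 < 1? YES.
Since P[∪ A_i] ≤ 1/7 < 1, the complement has P[∩ A_i^c] ≥ 1 − 1/7 = 6/7 > 0, so some outcome avoids every A_i.

17·p = 1/7 ≈ 0.14286; existence CERTIFIED by the union bound.


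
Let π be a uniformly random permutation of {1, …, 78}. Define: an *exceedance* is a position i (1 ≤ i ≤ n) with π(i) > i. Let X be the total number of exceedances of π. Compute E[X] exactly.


Write X = Σ_{i=1}^{78} X_i, where X_i = 1_{π(i) > i}.
For each fixed i, π(i) is uniform over {1, …, 78} (marginal of a uniform permutation), so P[π(i) > i] = (n − i)/n. Summing: Σ_{i=1}^{78} (n − i)/n = (0 + 1 + … + 77)/78 = 78(78 − 1)/(2·78) = (78 − 1)/2.
Hence E[X] = Σ_{i=1}^{78} (78 − i)/78 = 77/2 ≈ 38.500.

E[X] = 77/2 = 38.500.


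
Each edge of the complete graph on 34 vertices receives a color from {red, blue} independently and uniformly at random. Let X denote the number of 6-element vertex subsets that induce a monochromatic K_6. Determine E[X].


Let X = Σ_S X_S over the C(34, 6) = 1344904 subsets S of size 6, where X_S = 1 if the K_6 on S is monochromatic.
For a fixed S, the K_6 on S has C(6, 2) = 15 edges. P[all 15 edges red] = (1/2)^15, and likewise for blue, so P[monochromatic] = 2·(1/2)^15 = 2^{1 − 15} = 1/16384.
By linearity: E[X] = C(34, 6) · 2^{1 − 15} = 1344904 · 1/16384 = 168113/2048.
Numerically: E[X] ≈ 82.0864.

E[X] = C(34,6)·2^(1−C(6,2)) = 168113/2048 ≈ 82.0864.


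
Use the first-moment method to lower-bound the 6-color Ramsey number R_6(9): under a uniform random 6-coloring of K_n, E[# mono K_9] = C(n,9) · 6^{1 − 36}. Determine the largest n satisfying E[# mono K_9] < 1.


We need C(n, 9) · 6^{1 − 36} < 1, i.e. C(n, 9) < 6^{36 − 1} = 1719070799748422591028658176.
Check values of n near the boundary:
  n = 4403: C(4403, 9) = 1699894433046281918452233150; 1699894433046281918452233150 < 1719070799748422591028658176? YES
  n = 4404: C(4404, 9) = 1703375445537161676647015880; 1703375445537161676647015880 < 1719070799748422591028658176? YES
  n = 4405: C(4405, 9) = 1706862792900636302463627150; 1706862792900636302463627150 < 1719070799748422591028658176? YES
  n = 4406: C(4406, 9) = 1710356485221788389505285700; 1710356485221788389505285700 < 1719070799748422591028658176? YES
  n = 4407: C(4407, 9) = 1713856532599459170657070050; 1713856532599459170657070050 < 1719070799748422591028658176? YES
  n = 4408: C(4408, 9) = 1717362945146264156457459600; 1717362945146264156457459600 < 1719070799748422591028658176? YES
  n = 4409: C(4409, 9) = 1720875732988608787686577131; 1720875732988608787686577131 < 1719070799748422591028658176? NO
  n = 4410: C(4410, 9) = 1724394906266704102180823710; 1724394906266704102180823710 < 1719070799748422591028658176? NO
  n = 4411: C(4411, 9) = 1727920475134582415883601405; 1727920475134582415883601405 < 1719070799748422591028658176? NO
The largest n with C(n, 9) < 1719070799748422591028658176 is n = 4408 (where E[X] = 35778394690547169926197075/35813974994758803979763712 ≈ 0.999). Hence R_6(9) > 4408, i.e. R_6(9) ≥ 4409.

Largest n = 4408; hence R_6(9) > 4408.


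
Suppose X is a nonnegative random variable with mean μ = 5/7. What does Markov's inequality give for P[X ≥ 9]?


μ = E[X] = 5/7, a = 9.
Markov: P[X ≥ 9] ≤ μ/a = (5/7)/9 = 5/63.
Numerically: ≈ 0.079365.
(Since a = 9 > μ = 0.714286, the bound 5/63 is < 1 and informative.)

P[X ≥ 9] ≤ 5/63 ≈ 0.079365.


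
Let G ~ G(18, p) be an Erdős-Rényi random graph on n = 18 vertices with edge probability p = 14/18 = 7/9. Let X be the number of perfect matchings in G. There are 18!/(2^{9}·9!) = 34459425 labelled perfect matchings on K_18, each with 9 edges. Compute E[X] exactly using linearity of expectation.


K_18 has 18!/(2^{9}·9!) = 34459425 labelled perfect matchings.
For each such perfect matching H, let X_H = 1 if all 9 edges of H are present in G. Then P[X_H = 1] = p^{9} = (7/9)^{9} = 40353607/387420489.
By linearity of expectation: E[X] = Σ_H E[X_H] = 34459425 · p^{9} = 34459425 · 40353607/387420489 = 17167433257975/4782969.
Numerically: E[X] ≈ 3.5893e+06.

E[X] = 34459425 · (7/9)^{9} = 17167433257975/4782969 ≈ 3.5893e+06.


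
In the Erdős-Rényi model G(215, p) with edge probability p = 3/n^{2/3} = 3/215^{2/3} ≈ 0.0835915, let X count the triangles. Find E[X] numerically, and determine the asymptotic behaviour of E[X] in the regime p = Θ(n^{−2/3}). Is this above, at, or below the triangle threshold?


Number of potential triangles: C(215, 3) = 1633355.
Each occurs with probability p³ ≈ (0.0835915)³ ≈ 5.84099513e-04.
By linearity: E[X] = C(215, 3)·p³ ≈ 1633355 · 5.84099513e-04 ≈ 954.041860.
Since α = 2/3 < 1, p = c/n^{2/3} ≫ 1/n is above the triangle threshold p ~ 1/n. Asymptotically E[X] ~ (c³/6)·n^{3(1−α)} = (3³/6)·n^{1} → ∞; triangles are abundant w.h.p.

E[X] ≈ 954.041860; in regime p = Θ(1/n^{2/3}) E[X] diverges (above the triangle threshold p ~ 1/n).


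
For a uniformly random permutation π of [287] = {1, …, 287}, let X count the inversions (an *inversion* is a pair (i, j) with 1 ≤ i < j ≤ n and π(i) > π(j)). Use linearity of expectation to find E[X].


Write X = Σ X_I over the C(287, 2) = 41041 pairs i < j, with X_I the indicator of one inversion.
There are 41041 indicators.
For each fixed pair i < j, the values π(i) and π(j) are two distinct elements of {1, …, 287} in uniformly random order; by symmetry P[π(i) > π(j)] = 1/2.
By linearity: E[X] = 41041 · (1/2) = C(287, 2) · (1/2) = 41041/2 = 41041/2 ≈ 20520.500.

E[X] = 41041/2 = 20520.500.


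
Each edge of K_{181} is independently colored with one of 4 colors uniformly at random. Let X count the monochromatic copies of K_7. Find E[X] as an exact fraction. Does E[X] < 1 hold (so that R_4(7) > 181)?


E[X] = C(181, 7) · 4^{1 − 21} = 1122839183400 · 4^{−20} = 1122839183400/1099511627776.
As a reduced fraction: E[X] = 140354897925/137438953472 ≈ 1.0212163.
Is E[X] < 1? NO.
Since E[X] ≥ 1, the first-moment bound is inconclusive at n = 181; it does NOT by itself certify R_4(7) > 181.

E[X] = 140354897925/137438953472 ≈ 1.0212163; E[X] ≥ 1; first-moment method inconclusive here.


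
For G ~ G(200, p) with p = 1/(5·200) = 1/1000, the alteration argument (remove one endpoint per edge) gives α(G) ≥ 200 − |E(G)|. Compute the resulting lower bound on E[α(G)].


E[|E(G)|] = C(200, 2)·p = 19900 · (1/1000) = 199/10.
E[α(G)] ≥ n − E[|E(G)|] = 200 − 199/10 = 1801/10.
Numerically: ≈ 180.1000.
(This is only a lower bound; the true E[α(G)] may be larger.)

E[α(G)] ≥ 1801/10 ≈ 180.1000.


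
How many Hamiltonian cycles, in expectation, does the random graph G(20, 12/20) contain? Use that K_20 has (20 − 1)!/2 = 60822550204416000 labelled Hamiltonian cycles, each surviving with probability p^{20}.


K_20 has (20 − 1)!/2 = 60822550204416000 labelled Hamiltonian cycles.
For each such Hamiltonian cycle H, let X_H = 1 if all 20 edges of H are present in G. Then P[X_H = 1] = p^{20} = (3/5)^{20} = 3486784401/95367431640625.
By linearity of expectation: E[X] = Σ_H E[X_H] = 60822550204416000 · p^{20} = 60822550204416000 · 3486784401/95367431640625 = 1696600954254376560918528/762939453125.
Numerically: E[X] ≈ 2.224e+12.

E[X] = 60822550204416000 · (3/5)^{20} = 1696600954254376560918528/762939453125 ≈ 2.224e+12.


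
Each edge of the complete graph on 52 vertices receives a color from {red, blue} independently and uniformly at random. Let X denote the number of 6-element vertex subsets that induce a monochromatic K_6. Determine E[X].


Let X = Σ_S X_S over the C(52, 6) = 20358520 subsets S of size 6, where X_S = 1 if the K_6 on S is monochromatic.
For a fixed S, the K_6 on S has C(6, 2) = 15 edges. P[all 15 edges red] = (1/2)^15, and likewise for blue, so P[monochromatic] = 2·(1/2)^15 = 2^{1 − 15} = 1/16384.
By linearity of expectation: E[X] = C(52, 6) · 2^{1 − 15} = 20358520 · 1/16384 = 2544815/2048.
Numerically: E[X] ≈ 1242.585449.

E[X] = C(52,6)·2^(1−C(6,2)) = 2544815/2048 ≈ 1242.585449.


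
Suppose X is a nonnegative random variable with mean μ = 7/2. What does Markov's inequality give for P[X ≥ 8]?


μ = E[X] = 7/2, a = 8.
Markov: P[X ≥ 8] ≤ μ/a = (7/2)/8 = 7/16.
Numerically: ≈ 0.437500.
(Since a = 8 > μ = 3.500000, the bound 7/16 is < 1 and informative.)

P[X ≥ 8] ≤ 7/16 ≈ 0.437500.


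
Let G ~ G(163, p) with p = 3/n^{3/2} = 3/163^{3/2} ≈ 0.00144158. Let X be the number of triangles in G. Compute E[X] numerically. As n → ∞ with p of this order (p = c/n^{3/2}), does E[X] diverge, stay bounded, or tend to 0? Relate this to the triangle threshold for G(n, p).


Number of potential triangles: C(163, 3) = 708561.
Each occurs with probability p³ ≈ (0.00144158)³ ≈ 2.99584641e-09.
By linearity: E[X] = C(163, 3)·p³ ≈ 708561 · 2.99584641e-09 ≈ 0.002123.
Since α = 3/2 > 1, p = c/n^{3/2} = o(1/n) is below the triangle threshold p ~ 1/n. Asymptotically E[X] ~ (c³/6)·n^{3(1−α)} = (3³/6)·n^{-1.5} → 0, so by Markov's inequality G has no triangles w.h.p.

E[X] ≈ 0.002123; in regime p = Θ(1/n^{3/2}) E[X] tends to 0 (below the triangle threshold p ~ 1/n).


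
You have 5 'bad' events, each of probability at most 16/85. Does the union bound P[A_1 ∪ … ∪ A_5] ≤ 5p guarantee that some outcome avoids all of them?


Union bound: P[∪_{i=1}^{5} A_i] ≤ Σ_i P[A_i] ≤ 5·p = 5·(16/85) = 16/17.
Numerically: 16/17 ≈ 0.94118.
Is 16/17 < 1? YES.
Since P[∪ A_i] ≤ 16/17 < 1, the complement has P[∩ A_i^c] ≥ 1 − 16/17 = 1/17 > 0, so some outcome avoids every A_i.

5·p = 16/17 ≈ 0.94118; existence CERTIFIED by the union bound.


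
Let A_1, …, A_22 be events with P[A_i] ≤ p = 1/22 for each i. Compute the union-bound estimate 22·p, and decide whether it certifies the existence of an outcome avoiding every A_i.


Union bound: P[∪_{i=1}^{22} A_i] ≤ Σ_i P[A_i] ≤ 22·p = 22·(1/22) = 1.
Numerically: 1 ≈ 1.000.
Is 1 < 1? NO.
Since the bound 1 is ≥ 1, the union bound is uninformative here; it does NOT by itself certify existence.

22·p = 1 ≈ 1.000; existence NOT certified by the union bound.


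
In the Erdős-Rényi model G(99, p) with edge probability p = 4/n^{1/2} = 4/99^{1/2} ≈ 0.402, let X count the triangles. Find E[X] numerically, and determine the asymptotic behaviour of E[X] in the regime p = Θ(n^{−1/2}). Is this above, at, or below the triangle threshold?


Number of potential triangles: C(99, 3) = 156849.
Each occurs with probability p³ ≈ (0.402)³ ≈ 6.497214e-02.
By linearity: E[X] = C(99, 3)·p³ ≈ 156849 · 6.497214e-02 ≈ 10190.8154.
Since α = 1/2 < 1, p = c/n^{1/2} ≫ 1/n is above the triangle threshold p ~ 1/n. Asymptotically E[X] ~ (c³/6)·n^{3(1−α)} = (4³/6)·n^{1.5} → ∞; triangles are abundant w.h.p.

E[X] ≈ 10190.8154; in regime p = Θ(1/n^{1/2}) E[X] diverges (above the triangle threshold p ~ 1/n).


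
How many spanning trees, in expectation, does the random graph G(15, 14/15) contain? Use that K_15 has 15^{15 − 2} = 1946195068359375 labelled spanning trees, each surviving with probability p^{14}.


K_15 has 15^{15 − 2} = 1946195068359375 labelled spanning trees.
For each such spanning tree H, let X_H = 1 if all 14 edges of H are present in G. Then P[X_H = 1] = p^{14} = (14/15)^{14} = 11112006825558016/29192926025390625.
By linearity of expectation: E[X] = Σ_H E[X_H] = 1946195068359375 · p^{14} = 1946195068359375 · 11112006825558016/29192926025390625 = 11112006825558016/15.
Numerically: E[X] ≈ 7.41e+14.

E[X] = 1946195068359375 · (14/15)^{14} = 11112006825558016/15 ≈ 7.41e+14.
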